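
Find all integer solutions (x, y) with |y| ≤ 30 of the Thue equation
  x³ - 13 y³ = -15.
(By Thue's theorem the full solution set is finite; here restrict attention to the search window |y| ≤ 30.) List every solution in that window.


The equation is x³ - 13y³ = -15. For fixed y, x³ = 13·y³ − 15, so a solution requires the RHS to be a perfect cube.
Strategy: iterate y from -30 to 30, compute RHS = 13·y³ − 15, and check whether it is a (positive or negative) perfect cube.
Check small values of y:
  y = 0: RHS = -15 is not a perfect cube.
  y = 1: RHS = -2 is not a perfect cube.
  y = -1: RHS = -28 is not a perfect cube.
  y = 2: RHS = 89 is not a perfect cube.
  y = -2: RHS = -119 is not a perfect cube.
  y = 3: RHS = 336 is not a perfect cube.
  y = -3: RHS = -366 is not a perfect cube.
Continuing the search up to |y| = 30 finds no solutions either.
No (x, y) in the scanned range satisfies the equation.

No integer solutions with |y| ≤ 30.


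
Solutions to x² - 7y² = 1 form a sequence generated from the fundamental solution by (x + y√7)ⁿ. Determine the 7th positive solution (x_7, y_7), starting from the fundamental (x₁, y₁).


Step 1: Find the fundamental solution (x₁, y₁) of x² - 7y² = 1.
  Expand √7 as a continued fraction. a₀ = ⌊√7⌋ = 2; iterate m_{k+1} = d_k·a_k − m_k, d_{k+1} = (7 − m_{k+1}²)/d_k, a_{k+1} = ⌊(a₀ + m_{k+1})/d_{k+1}⌋ (starting m₀ = 0, d₀ = 1), with convergents p_k = a_k·p_{k-1} + p_{k-2}, q_k = a_k·q_{k-1} + q_{k-2} (p₋₁ = 1, q₋₁ = 0):
  k = 0: a₀ = 2; p₀/q₀ = 2/1; p₀² − 7·q₀² = 4 − 7 = -3.
  k = 1: m = 2, d = 3, a = ⌊(2 + 2)/3⌋ = 1; p/q = (1·2 + 1)/(1·1 + 0) = 3/1; p² − 7·q² = 9 − 7 = 2.
  k = 2: m = 1, d = 2, a = ⌊(2 + 1)/2⌋ = 1; p/q = (1·3 + 2)/(1·1 + 1) = 5/2; p² − 7·q² = 25 − 28 = -3.
  k = 3: m = 1, d = 3, a = ⌊(2 + 1)/3⌋ = 1; p/q = (1·5 + 3)/(1·2 + 1) = 8/3; p² − 7·q² = 64 − 63 = 1.
  The first convergent with p² − 7·q² = 1 gives the fundamental solution (x₁, y₁) = (8, 3).
Step 2: Apply the recurrence (x_{n+1}, y_{n+1}) = (x₁x_n + 7y₁y_n, x₁y_n + y₁x_n) repeatedly.
  From (x_1, y_1) = (8, 3): x_2 = 8·8 + 7·3·3 = 127; y_2 = 8·3 + 3·8 = 48.
  From (x_2, y_2) = (127, 48): x_3 = 8·127 + 7·3·48 = 2024; y_3 = 8·48 + 3·127 = 765.
  From (x_3, y_3) = (2024, 765): x_4 = 8·2024 + 7·3·765 = 32257; y_4 = 8·765 + 3·2024 = 12192.
  From (x_4, y_4) = (32257, 12192): x_5 = 8·32257 + 7·3·12192 = 514088; y_5 = 8·12192 + 3·32257 = 194307.
  From (x_5, y_5) = (514088, 194307): x_6 = 8·514088 + 7·3·194307 = 8193151; y_6 = 8·194307 + 3·514088 = 3096720.
  From (x_6, y_6) = (8193151, 3096720): x_7 = 8·8193151 + 7·3·3096720 = 130576328; y_7 = 8·3096720 + 3·8193151 = 49353213.
Step 3: Verify x_7² - 7·y_7² = 17050177433963584 - 17050177433963583 = 1 (should be 1). ✓

(x_1, y_1) = (8, 3); (x_7, y_7) = (130576328, 49353213).


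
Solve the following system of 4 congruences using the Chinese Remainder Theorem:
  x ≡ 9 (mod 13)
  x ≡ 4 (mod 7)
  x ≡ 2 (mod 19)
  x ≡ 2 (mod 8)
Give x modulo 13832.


Product of moduli M = 13 · 7 · 19 · 8 = 13832.
Merge one congruence at a time:
  Start: x ≡ 9 (mod 13).
  Combine with x ≡ 4 (mod 7); new modulus lcm = 91.
    Write x = 9 + 13·t and substitute into x ≡ 4 (mod 7): 13·t ≡ 4 − 9 = -5 (mod 7).
    Reduce coefficients mod 7: 6·t ≡ 2 (mod 7).
    The inverse of 6 mod 7 is 6 (since 6·6 = 36 = 5·7 + 1), so t ≡ 6·2 = 12 ≡ 5 (mod 7).
    Then x = 9 + 13·5 = 74, valid modulo lcm(13, 7) = 91: x ≡ 74 (mod 91).
  Combine with x ≡ 2 (mod 19); new modulus lcm = 1729.
    Write x = 74 + 91·t and substitute into x ≡ 2 (mod 19): 91·t ≡ 2 − 74 = -72 (mod 19).
    Reduce coefficients mod 19: 15·t ≡ 4 (mod 19).
    The inverse of 15 mod 19 is 14 (since 15·14 = 210 = 11·19 + 1), so t ≡ 14·4 = 56 ≡ 18 (mod 19).
    Then x = 74 + 91·18 = 1712, valid modulo lcm(91, 19) = 1729: x ≡ 1712 (mod 1729).
  Combine with x ≡ 2 (mod 8); new modulus lcm = 13832.
    Write x = 1712 + 1729·t and substitute into x ≡ 2 (mod 8): 1729·t ≡ 2 − 1712 = -1710 (mod 8).
    Reduce coefficients mod 8: 1·t ≡ 2 (mod 8).
    So t ≡ 2 (mod 8).
    Then x = 1712 + 1729·2 = 5170, valid modulo lcm(1729, 8) = 13832: x ≡ 5170 (mod 13832).
Verify against each original: 5170 mod 13 = 9, 5170 mod 7 = 4, 5170 mod 19 = 2, 5170 mod 8 = 2.

x ≡ 5170 (mod 13832).


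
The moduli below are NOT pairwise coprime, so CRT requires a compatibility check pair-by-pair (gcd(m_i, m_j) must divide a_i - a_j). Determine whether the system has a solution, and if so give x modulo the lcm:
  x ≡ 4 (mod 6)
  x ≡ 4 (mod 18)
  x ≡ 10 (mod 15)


Moduli 6, 18, 15 are not pairwise coprime, so CRT works modulo lcm(m_i) when all pairwise compatibility conditions hold.
Pairwise compatibility: gcd(m_i, m_j) must divide a_i - a_j for every pair.
Merge one congruence at a time:
  Start: x ≡ 4 (mod 6).
  Combine with x ≡ 4 (mod 18): gcd(6, 18) = 6; 4 - 4 = 0, which IS divisible by 6, so compatible.
    Write x = 4 + 6·t and substitute into x ≡ 4 (mod 18): 6·t ≡ 4 − 4 = 0 (mod 18).
    Divide the congruence (and modulus) by g = 6: 1·t ≡ 0 (mod 3).
    So t ≡ 0 (mod 3).
    Then x = 4 + 6·0 = 4, valid modulo lcm(6, 18) = 18: x ≡ 4 (mod 18).
  Combine with x ≡ 10 (mod 15): gcd(18, 15) = 3; 10 - 4 = 6, which IS divisible by 3, so compatible.
    Write x = 4 + 18·t and substitute into x ≡ 10 (mod 15): 18·t ≡ 10 − 4 = 6 (mod 15).
    Divide the congruence (and modulus) by g = 3: 6·t ≡ 2 (mod 5).
    Reduce coefficients mod 5: 1·t ≡ 2 (mod 5).
    So t ≡ 2 (mod 5).
    Then x = 4 + 18·2 = 40, valid modulo lcm(18, 15) = 90: x ≡ 40 (mod 90).
Verify: 40 mod 6 = 4, 40 mod 18 = 4, 40 mod 15 = 10.

x ≡ 40 (mod 90).


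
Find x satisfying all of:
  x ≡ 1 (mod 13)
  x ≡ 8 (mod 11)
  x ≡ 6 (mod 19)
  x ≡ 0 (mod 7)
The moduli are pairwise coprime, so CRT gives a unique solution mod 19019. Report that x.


Product of moduli M = 13 · 11 · 19 · 7 = 19019.
Merge one congruence at a time:
  Start: x ≡ 1 (mod 13).
  Combine with x ≡ 8 (mod 11); new modulus lcm = 143.
    Write x = 1 + 13·t and substitute into x ≡ 8 (mod 11): 13·t ≡ 8 − 1 = 7 (mod 11).
    Reduce coefficients mod 11: 2·t ≡ 7 (mod 11).
    The inverse of 2 mod 11 is 6 (since 2·6 = 12 = 1·11 + 1), so t ≡ 6·7 = 42 ≡ 9 (mod 11).
    Then x = 1 + 13·9 = 118, valid modulo lcm(13, 11) = 143: x ≡ 118 (mod 143).
  Combine with x ≡ 6 (mod 19); new modulus lcm = 2717.
    Write x = 118 + 143·t and substitute into x ≡ 6 (mod 19): 143·t ≡ 6 − 118 = -112 (mod 19).
    Reduce coefficients mod 19: 10·t ≡ 2 (mod 19).
    The inverse of 10 mod 19 is 2 (since 10·2 = 20 = 1·19 + 1), so t ≡ 2·2 = 4 ≡ 4 (mod 19).
    Then x = 118 + 143·4 = 690, valid modulo lcm(143, 19) = 2717: x ≡ 690 (mod 2717).
  Combine with x ≡ 0 (mod 7); new modulus lcm = 19019.
    Write x = 690 + 2717·t and substitute into x ≡ 0 (mod 7): 2717·t ≡ 0 − 690 = -690 (mod 7).
    Reduce coefficients mod 7: 1·t ≡ 3 (mod 7).
    So t ≡ 3 (mod 7).
    Then x = 690 + 2717·3 = 8841, valid modulo lcm(2717, 7) = 19019: x ≡ 8841 (mod 19019).
Verify against each original: 8841 mod 13 = 1, 8841 mod 11 = 8, 8841 mod 19 = 6, 8841 mod 7 = 0.

x ≡ 8841 (mod 19019).


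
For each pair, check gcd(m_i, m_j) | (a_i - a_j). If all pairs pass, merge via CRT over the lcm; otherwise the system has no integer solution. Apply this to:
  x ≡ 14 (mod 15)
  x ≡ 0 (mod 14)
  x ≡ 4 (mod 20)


Moduli 15, 14, 20 are not pairwise coprime, so CRT works modulo lcm(m_i) when all pairwise compatibility conditions hold.
Pairwise compatibility: gcd(m_i, m_j) must divide a_i - a_j for every pair.
Merge one congruence at a time:
  Start: x ≡ 14 (mod 15).
  Combine with x ≡ 0 (mod 14): gcd(15, 14) = 1; 0 - 14 = -14, which IS divisible by 1, so compatible.
    Write x = 14 + 15·t and substitute into x ≡ 0 (mod 14): 15·t ≡ 0 − 14 = -14 (mod 14).
    Reduce coefficients mod 14: 1·t ≡ 0 (mod 14).
    So t ≡ 0 (mod 14).
    Then x = 14 + 15·0 = 14, valid modulo lcm(15, 14) = 210: x ≡ 14 (mod 210).
  Combine with x ≡ 4 (mod 20): gcd(210, 20) = 10; 4 - 14 = -10, which IS divisible by 10, so compatible.
    Write x = 14 + 210·t and substitute into x ≡ 4 (mod 20): 210·t ≡ 4 − 14 = -10 (mod 20).
    Divide the congruence (and modulus) by g = 10: 21·t ≡ -1 (mod 2).
    Reduce coefficients mod 2: 1·t ≡ 1 (mod 2).
    So t ≡ 1 (mod 2).
    Then x = 14 + 210·1 = 224, valid modulo lcm(210, 20) = 420: x ≡ 224 (mod 420).
Verify: 224 mod 15 = 14, 224 mod 14 = 0, 224 mod 20 = 4.

x ≡ 224 (mod 420).


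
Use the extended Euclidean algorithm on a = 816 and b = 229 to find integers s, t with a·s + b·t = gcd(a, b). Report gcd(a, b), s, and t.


Euclidean algorithm on (816, 229) — divide until remainder is 0:
  816 = 3 · 229 + 129
  229 = 1 · 129 + 100
  129 = 1 · 100 + 29
  100 = 3 · 29 + 13
  29 = 2 · 13 + 3
  13 = 4 · 3 + 1
  3 = 3 · 1 + 0
gcd(816, 229) = 1.
Track Bezout coefficients alongside the remainders: start with r₀ = 816 = a·1 + b·0 (s = 1, t = 0) and r₁ = 229 = a·0 + b·1 (s = 0, t = 1); each new remainder r_{k+1} = r_{k-1} − q_k·r_k inherits s_{k+1} = s_{k-1} − q_k·s_k, t_{k+1} = t_{k-1} − q_k·t_k, so r_k = a·s_k + b·t_k at every step:
  q = 3: r = 129, s = 1 − 3·0 = 1, t = 0 − 3·1 = -3  (check: 816·1 + 229·(-3) = 129)
  q = 1: r = 100, s = 0 − 1·1 = -1, t = 1 − 1·(-3) = 4  (check: 816·(-1) + 229·4 = 100)
  q = 1: r = 29, s = 1 − 1·(-1) = 2, t = -3 − 1·4 = -7  (check: 816·2 + 229·(-7) = 29)
  q = 3: r = 13, s = -1 − 3·2 = -7, t = 4 − 3·(-7) = 25  (check: 816·(-7) + 229·25 = 13)
  q = 2: r = 3, s = 2 − 2·(-7) = 16, t = -7 − 2·25 = -57  (check: 816·16 + 229·(-57) = 3)
  q = 4: r = 1, s = -7 − 4·16 = -71, t = 25 − 4·(-57) = 253  (check: 816·(-71) + 229·253 = 1)
The row with r = 1 (the gcd) gives the Bezout coefficients s = -71, t = 253.
Result: 816 · (-71) + 229 · (253) = 1.

gcd(816, 229) = 1; s = -71, t = 253 (check: 816·(-71) + 229·253 = 1).


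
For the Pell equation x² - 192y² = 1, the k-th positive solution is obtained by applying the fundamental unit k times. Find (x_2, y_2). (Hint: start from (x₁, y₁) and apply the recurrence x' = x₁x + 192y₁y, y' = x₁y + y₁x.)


Step 1: Find the fundamental solution (x₁, y₁) of x² - 192y² = 1.
  Expand √192 as a continued fraction. a₀ = ⌊√192⌋ = 13; iterate m_{k+1} = d_k·a_k − m_k, d_{k+1} = (192 − m_{k+1}²)/d_k, a_{k+1} = ⌊(a₀ + m_{k+1})/d_{k+1}⌋ (starting m₀ = 0, d₀ = 1), with convergents p_k = a_k·p_{k-1} + p_{k-2}, q_k = a_k·q_{k-1} + q_{k-2} (p₋₁ = 1, q₋₁ = 0):
  k = 0: a₀ = 13; p₀/q₀ = 13/1; p₀² − 192·q₀² = 169 − 192 = -23.
  k = 1: m = 13, d = 23, a = ⌊(13 + 13)/23⌋ = 1; p/q = (1·13 + 1)/(1·1 + 0) = 14/1; p² − 192·q² = 196 − 192 = 4.
  k = 2: m = 10, d = 4, a = ⌊(13 + 10)/4⌋ = 5; p/q = (5·14 + 13)/(5·1 + 1) = 83/6; p² − 192·q² = 6889 − 6912 = -23.
  k = 3: m = 10, d = 23, a = ⌊(13 + 10)/23⌋ = 1; p/q = (1·83 + 14)/(1·6 + 1) = 97/7; p² − 192·q² = 9409 − 9408 = 1.
  The first convergent with p² − 192·q² = 1 gives the fundamental solution (x₁, y₁) = (97, 7).
Step 2: Apply the recurrence (x_{n+1}, y_{n+1}) = (x₁x_n + 192y₁y_n, x₁y_n + y₁x_n) repeatedly.
  From (x_1, y_1) = (97, 7): x_2 = 97·97 + 192·7·7 = 18817; y_2 = 97·7 + 7·97 = 1358.
Step 3: Verify x_2² - 192·y_2² = 354079489 - 354079488 = 1 (should be 1). ✓

(x_1, y_1) = (97, 7); (x_2, y_2) = (18817, 1358).


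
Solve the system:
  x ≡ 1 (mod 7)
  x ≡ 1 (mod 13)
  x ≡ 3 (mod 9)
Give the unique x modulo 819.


Moduli 7, 13, 9 are pairwise coprime; by CRT there is a unique solution modulo M = 7 · 13 · 9 = 819.
Solve pairwise, accumulating the modulus:
  Start with x ≡ 1 (mod 7).
  Combine with x ≡ 1 (mod 13): since gcd(7, 13) = 1, we get a unique residue mod 91.
    Write x = 1 + 7·t and substitute into x ≡ 1 (mod 13): 7·t ≡ 1 − 1 = 0 (mod 13).
    The inverse of 7 mod 13 is 2 (since 7·2 = 14 = 1·13 + 1), so t ≡ 2·0 = 0 ≡ 0 (mod 13).
    Then x = 1 + 7·0 = 1, valid modulo lcm(7, 13) = 91: x ≡ 1 (mod 91).
  Combine with x ≡ 3 (mod 9): since gcd(91, 9) = 1, we get a unique residue mod 819.
    Write x = 1 + 91·t and substitute into x ≡ 3 (mod 9): 91·t ≡ 3 − 1 = 2 (mod 9).
    Reduce coefficients mod 9: 1·t ≡ 2 (mod 9).
    So t ≡ 2 (mod 9).
    Then x = 1 + 91·2 = 183, valid modulo lcm(91, 9) = 819: x ≡ 183 (mod 819).
Verify: 183 mod 7 = 1 ✓, 183 mod 13 = 1 ✓, 183 mod 9 = 3 ✓.

x ≡ 183 (mod 819).


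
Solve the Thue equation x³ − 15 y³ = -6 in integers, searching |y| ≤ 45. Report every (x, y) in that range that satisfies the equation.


The equation is x³ - 15y³ = -6. For fixed y, x³ = 15·y³ − 6, so a solution requires the RHS to be a perfect cube.
Strategy: iterate y from -45 to 45, compute RHS = 15·y³ − 6, and check whether it is a (positive or negative) perfect cube.
Check small values of y:
  y = 0: RHS = -6 is not a perfect cube.
  y = 1: RHS = 9 is not a perfect cube.
  y = -1: RHS = -21 is not a perfect cube.
  y = 2: RHS = 114 is not a perfect cube.
  y = -2: RHS = -126 is not a perfect cube.
  y = 3: RHS = 399 is not a perfect cube.
  y = -3: RHS = -411 is not a perfect cube.
Continuing the search up to |y| = 45 finds no solutions either.
No (x, y) in the scanned range satisfies the equation.

No integer solutions with |y| ≤ 45.


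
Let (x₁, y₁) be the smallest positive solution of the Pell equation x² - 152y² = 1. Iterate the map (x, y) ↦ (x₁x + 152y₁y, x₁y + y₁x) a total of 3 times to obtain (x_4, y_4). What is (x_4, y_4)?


Step 1: Find the fundamental solution (x₁, y₁) of x² - 152y² = 1.
  Expand √152 as a continued fraction. a₀ = ⌊√152⌋ = 12; iterate m_{k+1} = d_k·a_k − m_k, d_{k+1} = (152 − m_{k+1}²)/d_k, a_{k+1} = ⌊(a₀ + m_{k+1})/d_{k+1}⌋ (starting m₀ = 0, d₀ = 1), with convergents p_k = a_k·p_{k-1} + p_{k-2}, q_k = a_k·q_{k-1} + q_{k-2} (p₋₁ = 1, q₋₁ = 0):
  k = 0: a₀ = 12; p₀/q₀ = 12/1; p₀² − 152·q₀² = 144 − 152 = -8.
  k = 1: m = 12, d = 8, a = ⌊(12 + 12)/8⌋ = 3; p/q = (3·12 + 1)/(3·1 + 0) = 37/3; p² − 152·q² = 1369 − 1368 = 1.
  The first convergent with p² − 152·q² = 1 gives the fundamental solution (x₁, y₁) = (37, 3).
Step 2: Apply the recurrence (x_{n+1}, y_{n+1}) = (x₁x_n + 152y₁y_n, x₁y_n + y₁x_n) repeatedly.
  From (x_1, y_1) = (37, 3): x_2 = 37·37 + 152·3·3 = 2737; y_2 = 37·3 + 3·37 = 222.
  From (x_2, y_2) = (2737, 222): x_3 = 37·2737 + 152·3·222 = 202501; y_3 = 37·222 + 3·2737 = 16425.
  From (x_3, y_3) = (202501, 16425): x_4 = 37·202501 + 152·3·16425 = 14982337; y_4 = 37·16425 + 3·202501 = 1215228.
Step 3: Verify x_4² - 152·y_4² = 224470421981569 - 224470421981568 = 1 (should be 1). ✓

(x_1, y_1) = (37, 3); (x_4, y_4) = (14982337, 1215228).


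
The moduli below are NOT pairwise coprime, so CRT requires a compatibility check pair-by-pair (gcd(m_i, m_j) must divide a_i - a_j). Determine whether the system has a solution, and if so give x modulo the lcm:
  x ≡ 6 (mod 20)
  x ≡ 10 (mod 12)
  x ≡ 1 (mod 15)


Moduli 20, 12, 15 are not pairwise coprime, so CRT works modulo lcm(m_i) when all pairwise compatibility conditions hold.
Pairwise compatibility: gcd(m_i, m_j) must divide a_i - a_j for every pair.
Merge one congruence at a time:
  Start: x ≡ 6 (mod 20).
  Combine with x ≡ 10 (mod 12): gcd(20, 12) = 4; 10 - 6 = 4, which IS divisible by 4, so compatible.
    Write x = 6 + 20·t and substitute into x ≡ 10 (mod 12): 20·t ≡ 10 − 6 = 4 (mod 12).
    Divide the congruence (and modulus) by g = 4: 5·t ≡ 1 (mod 3).
    Reduce coefficients mod 3: 2·t ≡ 1 (mod 3).
    The inverse of 2 mod 3 is 2 (since 2·2 = 4 = 1·3 + 1), so t ≡ 2·1 = 2 ≡ 2 (mod 3).
    Then x = 6 + 20·2 = 46, valid modulo lcm(20, 12) = 60: x ≡ 46 (mod 60).
  Combine with x ≡ 1 (mod 15): gcd(60, 15) = 15; 1 - 46 = -45, which IS divisible by 15, so compatible.
    Write x = 46 + 60·t and substitute into x ≡ 1 (mod 15): 60·t ≡ 1 − 46 = -45 (mod 15).
    Divide the congruence (and modulus) by g = 15: 4·t ≡ -3 (mod 1).
    Modulo 1 every t works; take t = 0.
    Then x = 46 + 60·0 = 46, valid modulo lcm(60, 15) = 60: x ≡ 46 (mod 60).
Verify: 46 mod 20 = 6, 46 mod 12 = 10, 46 mod 15 = 1.

x ≡ 46 (mod 60).


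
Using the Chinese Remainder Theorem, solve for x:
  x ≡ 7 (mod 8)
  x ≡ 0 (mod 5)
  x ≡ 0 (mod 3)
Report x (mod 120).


Moduli 8, 5, 3 are pairwise coprime; by CRT there is a unique solution modulo M = 8 · 5 · 3 = 120.
Solve pairwise, accumulating the modulus:
  Start with x ≡ 7 (mod 8).
  Combine with x ≡ 0 (mod 5): since gcd(8, 5) = 1, we get a unique residue mod 40.
    Write x = 7 + 8·t and substitute into x ≡ 0 (mod 5): 8·t ≡ 0 − 7 = -7 (mod 5).
    Reduce coefficients mod 5: 3·t ≡ 3 (mod 5).
    The inverse of 3 mod 5 is 2 (since 3·2 = 6 = 1·5 + 1), so t ≡ 2·3 = 6 ≡ 1 (mod 5).
    Then x = 7 + 8·1 = 15, valid modulo lcm(8, 5) = 40: x ≡ 15 (mod 40).
  Combine with x ≡ 0 (mod 3): since gcd(40, 3) = 1, we get a unique residue mod 120.
    Write x = 15 + 40·t and substitute into x ≡ 0 (mod 3): 40·t ≡ 0 − 15 = -15 (mod 3).
    Reduce coefficients mod 3: 1·t ≡ 0 (mod 3).
    So t ≡ 0 (mod 3).
    Then x = 15 + 40·0 = 15, valid modulo lcm(40, 3) = 120: x ≡ 15 (mod 120).
Verify: 15 mod 8 = 7 ✓, 15 mod 5 = 0 ✓, 15 mod 3 = 0 ✓.

x ≡ 15 (mod 120).


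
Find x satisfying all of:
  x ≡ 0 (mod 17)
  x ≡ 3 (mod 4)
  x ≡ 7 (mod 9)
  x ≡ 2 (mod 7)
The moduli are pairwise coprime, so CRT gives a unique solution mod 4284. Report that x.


Product of moduli M = 17 · 4 · 9 · 7 = 4284.
Merge one congruence at a time:
  Start: x ≡ 0 (mod 17).
  Combine with x ≡ 3 (mod 4); new modulus lcm = 68.
    Write x = 0 + 17·t and substitute into x ≡ 3 (mod 4): 17·t ≡ 3 − 0 = 3 (mod 4).
    Reduce coefficients mod 4: 1·t ≡ 3 (mod 4).
    So t ≡ 3 (mod 4).
    Then x = 0 + 17·3 = 51, valid modulo lcm(17, 4) = 68: x ≡ 51 (mod 68).
  Combine with x ≡ 7 (mod 9); new modulus lcm = 612.
    Write x = 51 + 68·t and substitute into x ≡ 7 (mod 9): 68·t ≡ 7 − 51 = -44 (mod 9).
    Reduce coefficients mod 9: 5·t ≡ 1 (mod 9).
    The inverse of 5 mod 9 is 2 (since 5·2 = 10 = 1·9 + 1), so t ≡ 2·1 = 2 ≡ 2 (mod 9).
    Then x = 51 + 68·2 = 187, valid modulo lcm(68, 9) = 612: x ≡ 187 (mod 612).
  Combine with x ≡ 2 (mod 7); new modulus lcm = 4284.
    Write x = 187 + 612·t and substitute into x ≡ 2 (mod 7): 612·t ≡ 2 − 187 = -185 (mod 7).
    Reduce coefficients mod 7: 3·t ≡ 4 (mod 7).
    The inverse of 3 mod 7 is 5 (since 3·5 = 15 = 2·7 + 1), so t ≡ 5·4 = 20 ≡ 6 (mod 7).
    Then x = 187 + 612·6 = 3859, valid modulo lcm(612, 7) = 4284: x ≡ 3859 (mod 4284).
Verify against each original: 3859 mod 17 = 0, 3859 mod 4 = 3, 3859 mod 9 = 7, 3859 mod 7 = 2.

x ≡ 3859 (mod 4284).


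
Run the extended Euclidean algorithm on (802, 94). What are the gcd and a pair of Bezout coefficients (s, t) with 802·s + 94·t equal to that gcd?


Euclidean algorithm on (802, 94) — divide until remainder is 0:
  802 = 8 · 94 + 50
  94 = 1 · 50 + 44
  50 = 1 · 44 + 6
  44 = 7 · 6 + 2
  6 = 3 · 2 + 0
gcd(802, 94) = 2.
Track Bezout coefficients alongside the remainders: start with r₀ = 802 = a·1 + b·0 (s = 1, t = 0) and r₁ = 94 = a·0 + b·1 (s = 0, t = 1); each new remainder r_{k+1} = r_{k-1} − q_k·r_k inherits s_{k+1} = s_{k-1} − q_k·s_k, t_{k+1} = t_{k-1} − q_k·t_k, so r_k = a·s_k + b·t_k at every step:
  q = 8: r = 50, s = 1 − 8·0 = 1, t = 0 − 8·1 = -8  (check: 802·1 + 94·(-8) = 50)
  q = 1: r = 44, s = 0 − 1·1 = -1, t = 1 − 1·(-8) = 9  (check: 802·(-1) + 94·9 = 44)
  q = 1: r = 6, s = 1 − 1·(-1) = 2, t = -8 − 1·9 = -17  (check: 802·2 + 94·(-17) = 6)
  q = 7: r = 2, s = -1 − 7·2 = -15, t = 9 − 7·(-17) = 128  (check: 802·(-15) + 94·128 = 2)
The row with r = 2 (the gcd) gives the Bezout coefficients s = -15, t = 128.
Result: 802 · (-15) + 94 · (128) = 2.

gcd(802, 94) = 2; s = -15, t = 128 (check: 802·(-15) + 94·128 = 2).


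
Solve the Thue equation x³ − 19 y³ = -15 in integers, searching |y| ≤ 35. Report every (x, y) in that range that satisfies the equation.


The equation is x³ - 19y³ = -15. For fixed y, x³ = 19·y³ − 15, so a solution requires the RHS to be a perfect cube.
Strategy: iterate y from -35 to 35, compute RHS = 19·y³ − 15, and check whether it is a (positive or negative) perfect cube.
Check small values of y:
  y = 0: RHS = -15 is not a perfect cube.
  y = 1: RHS = 4 is not a perfect cube.
  y = -1: RHS = -34 is not a perfect cube.
  y = 2: RHS = 137 is not a perfect cube.
  y = -2: RHS = -167 is not a perfect cube.
  y = 3: RHS = 498 is not a perfect cube.
  y = -3: RHS = -528 is not a perfect cube.
Continuing the search up to |y| = 35 finds no solutions either.
No (x, y) in the scanned range satisfies the equation.

No integer solutions with |y| ≤ 35.


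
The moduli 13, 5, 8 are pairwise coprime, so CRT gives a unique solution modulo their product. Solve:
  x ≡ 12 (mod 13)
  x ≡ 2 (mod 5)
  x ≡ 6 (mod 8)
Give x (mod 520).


Moduli 13, 5, 8 are pairwise coprime; by CRT there is a unique solution modulo M = 13 · 5 · 8 = 520.
Solve pairwise, accumulating the modulus:
  Start with x ≡ 12 (mod 13).
  Combine with x ≡ 2 (mod 5): since gcd(13, 5) = 1, we get a unique residue mod 65.
    Write x = 12 + 13·t and substitute into x ≡ 2 (mod 5): 13·t ≡ 2 − 12 = -10 (mod 5).
    Reduce coefficients mod 5: 3·t ≡ 0 (mod 5).
    The inverse of 3 mod 5 is 2 (since 3·2 = 6 = 1·5 + 1), so t ≡ 2·0 = 0 ≡ 0 (mod 5).
    Then x = 12 + 13·0 = 12, valid modulo lcm(13, 5) = 65: x ≡ 12 (mod 65).
  Combine with x ≡ 6 (mod 8): since gcd(65, 8) = 1, we get a unique residue mod 520.
    Write x = 12 + 65·t and substitute into x ≡ 6 (mod 8): 65·t ≡ 6 − 12 = -6 (mod 8).
    Reduce coefficients mod 8: 1·t ≡ 2 (mod 8).
    So t ≡ 2 (mod 8).
    Then x = 12 + 65·2 = 142, valid modulo lcm(65, 8) = 520: x ≡ 142 (mod 520).
Verify: 142 mod 13 = 12 ✓, 142 mod 5 = 2 ✓, 142 mod 8 = 6 ✓.

x ≡ 142 (mod 520).


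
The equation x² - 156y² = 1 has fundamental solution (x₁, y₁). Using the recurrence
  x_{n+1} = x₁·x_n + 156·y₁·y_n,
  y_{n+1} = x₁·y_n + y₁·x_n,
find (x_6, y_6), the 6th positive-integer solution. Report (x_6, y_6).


Step 1: Find the fundamental solution (x₁, y₁) of x² - 156y² = 1.
  Expand √156 as a continued fraction. a₀ = ⌊√156⌋ = 12; iterate m_{k+1} = d_k·a_k − m_k, d_{k+1} = (156 − m_{k+1}²)/d_k, a_{k+1} = ⌊(a₀ + m_{k+1})/d_{k+1}⌋ (starting m₀ = 0, d₀ = 1), with convergents p_k = a_k·p_{k-1} + p_{k-2}, q_k = a_k·q_{k-1} + q_{k-2} (p₋₁ = 1, q₋₁ = 0):
  k = 0: a₀ = 12; p₀/q₀ = 12/1; p₀² − 156·q₀² = 144 − 156 = -12.
  k = 1: m = 12, d = 12, a = ⌊(12 + 12)/12⌋ = 2; p/q = (2·12 + 1)/(2·1 + 0) = 25/2; p² − 156·q² = 625 − 624 = 1.
  The first convergent with p² − 156·q² = 1 gives the fundamental solution (x₁, y₁) = (25, 2).
Step 2: Apply the recurrence (x_{n+1}, y_{n+1}) = (x₁x_n + 156y₁y_n, x₁y_n + y₁x_n) repeatedly.
  From (x_1, y_1) = (25, 2): x_2 = 25·25 + 156·2·2 = 1249; y_2 = 25·2 + 2·25 = 100.
  From (x_2, y_2) = (1249, 100): x_3 = 25·1249 + 156·2·100 = 62425; y_3 = 25·100 + 2·1249 = 4998.
  From (x_3, y_3) = (62425, 4998): x_4 = 25·62425 + 156·2·4998 = 3120001; y_4 = 25·4998 + 2·62425 = 249800.
  From (x_4, y_4) = (3120001, 249800): x_5 = 25·3120001 + 156·2·249800 = 155937625; y_5 = 25·249800 + 2·3120001 = 12485002.
  From (x_5, y_5) = (155937625, 12485002): x_6 = 25·155937625 + 156·2·12485002 = 7793761249; y_6 = 25·12485002 + 2·155937625 = 624000300.
Step 3: Verify x_6² - 156·y_6² = 60742714406414040001 - 60742714406414040000 = 1 (should be 1). ✓

(x_1, y_1) = (25, 2); (x_6, y_6) = (7793761249, 624000300).


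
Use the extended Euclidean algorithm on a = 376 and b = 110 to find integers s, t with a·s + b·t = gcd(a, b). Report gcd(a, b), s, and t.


Euclidean algorithm on (376, 110) — divide until remainder is 0:
  376 = 3 · 110 + 46
  110 = 2 · 46 + 18
  46 = 2 · 18 + 10
  18 = 1 · 10 + 8
  10 = 1 · 8 + 2
  8 = 4 · 2 + 0
gcd(376, 110) = 2.
Track Bezout coefficients alongside the remainders: start with r₀ = 376 = a·1 + b·0 (s = 1, t = 0) and r₁ = 110 = a·0 + b·1 (s = 0, t = 1); each new remainder r_{k+1} = r_{k-1} − q_k·r_k inherits s_{k+1} = s_{k-1} − q_k·s_k, t_{k+1} = t_{k-1} − q_k·t_k, so r_k = a·s_k + b·t_k at every step:
  q = 3: r = 46, s = 1 − 3·0 = 1, t = 0 − 3·1 = -3  (check: 376·1 + 110·(-3) = 46)
  q = 2: r = 18, s = 0 − 2·1 = -2, t = 1 − 2·(-3) = 7  (check: 376·(-2) + 110·7 = 18)
  q = 2: r = 10, s = 1 − 2·(-2) = 5, t = -3 − 2·7 = -17  (check: 376·5 + 110·(-17) = 10)
  q = 1: r = 8, s = -2 − 1·5 = -7, t = 7 − 1·(-17) = 24  (check: 376·(-7) + 110·24 = 8)
  q = 1: r = 2, s = 5 − 1·(-7) = 12, t = -17 − 1·24 = -41  (check: 376·12 + 110·(-41) = 2)
The row with r = 2 (the gcd) gives the Bezout coefficients s = 12, t = -41.
Result: 376 · (12) + 110 · (-41) = 2.

gcd(376, 110) = 2; s = 12, t = -41 (check: 376·12 + 110·(-41) = 2).


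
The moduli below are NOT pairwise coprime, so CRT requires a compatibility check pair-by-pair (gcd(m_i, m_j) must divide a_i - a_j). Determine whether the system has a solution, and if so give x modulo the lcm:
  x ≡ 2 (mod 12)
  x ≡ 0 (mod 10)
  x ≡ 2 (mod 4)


Moduli 12, 10, 4 are not pairwise coprime, so CRT works modulo lcm(m_i) when all pairwise compatibility conditions hold.
Pairwise compatibility: gcd(m_i, m_j) must divide a_i - a_j for every pair.
Merge one congruence at a time:
  Start: x ≡ 2 (mod 12).
  Combine with x ≡ 0 (mod 10): gcd(12, 10) = 2; 0 - 2 = -2, which IS divisible by 2, so compatible.
    Write x = 2 + 12·t and substitute into x ≡ 0 (mod 10): 12·t ≡ 0 − 2 = -2 (mod 10).
    Divide the congruence (and modulus) by g = 2: 6·t ≡ -1 (mod 5).
    Reduce coefficients mod 5: 1·t ≡ 4 (mod 5).
    So t ≡ 4 (mod 5).
    Then x = 2 + 12·4 = 50, valid modulo lcm(12, 10) = 60: x ≡ 50 (mod 60).
  Combine with x ≡ 2 (mod 4): gcd(60, 4) = 4; 2 - 50 = -48, which IS divisible by 4, so compatible.
    Write x = 50 + 60·t and substitute into x ≡ 2 (mod 4): 60·t ≡ 2 − 50 = -48 (mod 4).
    Divide the congruence (and modulus) by g = 4: 15·t ≡ -12 (mod 1).
    Modulo 1 every t works; take t = 0.
    Then x = 50 + 60·0 = 50, valid modulo lcm(60, 4) = 60: x ≡ 50 (mod 60).
Verify: 50 mod 12 = 2, 50 mod 10 = 0, 50 mod 4 = 2.

x ≡ 50 (mod 60).


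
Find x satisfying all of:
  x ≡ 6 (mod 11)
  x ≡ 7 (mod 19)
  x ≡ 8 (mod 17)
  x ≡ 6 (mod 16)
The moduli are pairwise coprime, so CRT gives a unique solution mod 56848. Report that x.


Product of moduli M = 11 · 19 · 17 · 16 = 56848.
Merge one congruence at a time:
  Start: x ≡ 6 (mod 11).
  Combine with x ≡ 7 (mod 19); new modulus lcm = 209.
    Write x = 6 + 11·t and substitute into x ≡ 7 (mod 19): 11·t ≡ 7 − 6 = 1 (mod 19).
    The inverse of 11 mod 19 is 7 (since 11·7 = 77 = 4·19 + 1), so t ≡ 7·1 = 7 ≡ 7 (mod 19).
    Then x = 6 + 11·7 = 83, valid modulo lcm(11, 19) = 209: x ≡ 83 (mod 209).
  Combine with x ≡ 8 (mod 17); new modulus lcm = 3553.
    Write x = 83 + 209·t and substitute into x ≡ 8 (mod 17): 209·t ≡ 8 − 83 = -75 (mod 17).
    Reduce coefficients mod 17: 5·t ≡ 10 (mod 17).
    The inverse of 5 mod 17 is 7 (since 5·7 = 35 = 2·17 + 1), so t ≡ 7·10 = 70 ≡ 2 (mod 17).
    Then x = 83 + 209·2 = 501, valid modulo lcm(209, 17) = 3553: x ≡ 501 (mod 3553).
  Combine with x ≡ 6 (mod 16); new modulus lcm = 56848.
    Write x = 501 + 3553·t and substitute into x ≡ 6 (mod 16): 3553·t ≡ 6 − 501 = -495 (mod 16).
    Reduce coefficients mod 16: 1·t ≡ 1 (mod 16).
    So t ≡ 1 (mod 16).
    Then x = 501 + 3553·1 = 4054, valid modulo lcm(3553, 16) = 56848: x ≡ 4054 (mod 56848).
Verify against each original: 4054 mod 11 = 6, 4054 mod 19 = 7, 4054 mod 17 = 8, 4054 mod 16 = 6.

x ≡ 4054 (mod 56848).


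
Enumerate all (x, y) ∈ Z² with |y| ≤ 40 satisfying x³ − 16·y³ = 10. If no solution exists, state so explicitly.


The equation is x³ - 16y³ = 10. For fixed y, x³ = 16·y³ + 10, so a solution requires the RHS to be a perfect cube.
Strategy: iterate y from -40 to 40, compute RHS = 16·y³ + 10, and check whether it is a (positive or negative) perfect cube.
Check small values of y:
  y = 0: RHS = 10 is not a perfect cube.
  y = 1: RHS = 26 is not a perfect cube.
  y = -1: RHS = -6 is not a perfect cube.
  y = 2: RHS = 138 is not a perfect cube.
  y = -2: RHS = -118 is not a perfect cube.
  y = 3: RHS = 442 is not a perfect cube.
  y = -3: RHS = -422 is not a perfect cube.
Continuing the search up to |y| = 40 finds no solutions either.
No (x, y) in the scanned range satisfies the equation.

No integer solutions with |y| ≤ 40.


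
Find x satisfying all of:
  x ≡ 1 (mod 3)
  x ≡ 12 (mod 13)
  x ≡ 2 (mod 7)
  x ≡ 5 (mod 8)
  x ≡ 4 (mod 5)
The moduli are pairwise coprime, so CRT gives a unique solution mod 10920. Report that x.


Product of moduli M = 3 · 13 · 7 · 8 · 5 = 10920.
Merge one congruence at a time:
  Start: x ≡ 1 (mod 3).
  Combine with x ≡ 12 (mod 13); new modulus lcm = 39.
    Write x = 1 + 3·t and substitute into x ≡ 12 (mod 13): 3·t ≡ 12 − 1 = 11 (mod 13).
    The inverse of 3 mod 13 is 9 (since 3·9 = 27 = 2·13 + 1), so t ≡ 9·11 = 99 ≡ 8 (mod 13).
    Then x = 1 + 3·8 = 25, valid modulo lcm(3, 13) = 39: x ≡ 25 (mod 39).
  Combine with x ≡ 2 (mod 7); new modulus lcm = 273.
    Write x = 25 + 39·t and substitute into x ≡ 2 (mod 7): 39·t ≡ 2 − 25 = -23 (mod 7).
    Reduce coefficients mod 7: 4·t ≡ 5 (mod 7).
    The inverse of 4 mod 7 is 2 (since 4·2 = 8 = 1·7 + 1), so t ≡ 2·5 = 10 ≡ 3 (mod 7).
    Then x = 25 + 39·3 = 142, valid modulo lcm(39, 7) = 273: x ≡ 142 (mod 273).
  Combine with x ≡ 5 (mod 8); new modulus lcm = 2184.
    Write x = 142 + 273·t and substitute into x ≡ 5 (mod 8): 273·t ≡ 5 − 142 = -137 (mod 8).
    Reduce coefficients mod 8: 1·t ≡ 7 (mod 8).
    So t ≡ 7 (mod 8).
    Then x = 142 + 273·7 = 2053, valid modulo lcm(273, 8) = 2184: x ≡ 2053 (mod 2184).
  Combine with x ≡ 4 (mod 5); new modulus lcm = 10920.
    Write x = 2053 + 2184·t and substitute into x ≡ 4 (mod 5): 2184·t ≡ 4 − 2053 = -2049 (mod 5).
    Reduce coefficients mod 5: 4·t ≡ 1 (mod 5).
    The inverse of 4 mod 5 is 4 (since 4·4 = 16 = 3·5 + 1), so t ≡ 4·1 = 4 ≡ 4 (mod 5).
    Then x = 2053 + 2184·4 = 10789, valid modulo lcm(2184, 5) = 10920: x ≡ 10789 (mod 10920).
Verify against each original: 10789 mod 3 = 1, 10789 mod 13 = 12, 10789 mod 7 = 2, 10789 mod 8 = 5, 10789 mod 5 = 4.

x ≡ 10789 (mod 10920).


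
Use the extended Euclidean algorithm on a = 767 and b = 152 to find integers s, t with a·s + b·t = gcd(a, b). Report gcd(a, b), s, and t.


Euclidean algorithm on (767, 152) — divide until remainder is 0:
  767 = 5 · 152 + 7
  152 = 21 · 7 + 5
  7 = 1 · 5 + 2
  5 = 2 · 2 + 1
  2 = 2 · 1 + 0
gcd(767, 152) = 1.
Track Bezout coefficients alongside the remainders: start with r₀ = 767 = a·1 + b·0 (s = 1, t = 0) and r₁ = 152 = a·0 + b·1 (s = 0, t = 1); each new remainder r_{k+1} = r_{k-1} − q_k·r_k inherits s_{k+1} = s_{k-1} − q_k·s_k, t_{k+1} = t_{k-1} − q_k·t_k, so r_k = a·s_k + b·t_k at every step:
  q = 5: r = 7, s = 1 − 5·0 = 1, t = 0 − 5·1 = -5  (check: 767·1 + 152·(-5) = 7)
  q = 21: r = 5, s = 0 − 21·1 = -21, t = 1 − 21·(-5) = 106  (check: 767·(-21) + 152·106 = 5)
  q = 1: r = 2, s = 1 − 1·(-21) = 22, t = -5 − 1·106 = -111  (check: 767·22 + 152·(-111) = 2)
  q = 2: r = 1, s = -21 − 2·22 = -65, t = 106 − 2·(-111) = 328  (check: 767·(-65) + 152·328 = 1)
The row with r = 1 (the gcd) gives the Bezout coefficients s = -65, t = 328.
Result: 767 · (-65) + 152 · (328) = 1.

gcd(767, 152) = 1; s = -65, t = 328 (check: 767·(-65) + 152·328 = 1).


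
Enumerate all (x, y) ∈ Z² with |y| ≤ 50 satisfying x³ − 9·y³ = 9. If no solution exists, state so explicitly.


The equation is x³ - 9y³ = 9. For fixed y, x³ = 9·y³ + 9, so a solution requires the RHS to be a perfect cube.
Strategy: iterate y from -50 to 50, compute RHS = 9·y³ + 9, and check whether it is a (positive or negative) perfect cube.
Check small values of y:
  y = 0: RHS = 9 is not a perfect cube.
  y = 1: RHS = 18 is not a perfect cube.
  y = -1: RHS = 0 = (0)³ ⇒ x = 0 works.
  y = 2: RHS = 81 is not a perfect cube.
  y = -2: RHS = -63 is not a perfect cube.
  y = 3: RHS = 252 is not a perfect cube.
  y = -3: RHS = -234 is not a perfect cube.
Continuing the search up to |y| = 50 finds no further solutions beyond those listed.
Collected solutions: (0, -1).

Solutions (with |y| ≤ 50): (0, -1).


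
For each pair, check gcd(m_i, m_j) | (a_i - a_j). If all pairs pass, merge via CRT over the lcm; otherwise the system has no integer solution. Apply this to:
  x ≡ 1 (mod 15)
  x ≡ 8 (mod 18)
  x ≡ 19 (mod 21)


Moduli 15, 18, 21 are not pairwise coprime, so CRT works modulo lcm(m_i) when all pairwise compatibility conditions hold.
Pairwise compatibility: gcd(m_i, m_j) must divide a_i - a_j for every pair.
Merge one congruence at a time:
  Start: x ≡ 1 (mod 15).
  Combine with x ≡ 8 (mod 18): gcd(15, 18) = 3, and 8 - 1 = 7 is NOT divisible by 3.
    ⇒ system is inconsistent (no integer solution).

No solution (the system is inconsistent).


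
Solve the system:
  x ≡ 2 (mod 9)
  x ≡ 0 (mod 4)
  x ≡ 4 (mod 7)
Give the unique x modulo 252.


Moduli 9, 4, 7 are pairwise coprime; by CRT there is a unique solution modulo M = 9 · 4 · 7 = 252.
Solve pairwise, accumulating the modulus:
  Start with x ≡ 2 (mod 9).
  Combine with x ≡ 0 (mod 4): since gcd(9, 4) = 1, we get a unique residue mod 36.
    Write x = 2 + 9·t and substitute into x ≡ 0 (mod 4): 9·t ≡ 0 − 2 = -2 (mod 4).
    Reduce coefficients mod 4: 1·t ≡ 2 (mod 4).
    So t ≡ 2 (mod 4).
    Then x = 2 + 9·2 = 20, valid modulo lcm(9, 4) = 36: x ≡ 20 (mod 36).
  Combine with x ≡ 4 (mod 7): since gcd(36, 7) = 1, we get a unique residue mod 252.
    Write x = 20 + 36·t and substitute into x ≡ 4 (mod 7): 36·t ≡ 4 − 20 = -16 (mod 7).
    Reduce coefficients mod 7: 1·t ≡ 5 (mod 7).
    So t ≡ 5 (mod 7).
    Then x = 20 + 36·5 = 200, valid modulo lcm(36, 7) = 252: x ≡ 200 (mod 252).
Verify: 200 mod 9 = 2 ✓, 200 mod 4 = 0 ✓, 200 mod 7 = 4 ✓.

x ≡ 200 (mod 252).


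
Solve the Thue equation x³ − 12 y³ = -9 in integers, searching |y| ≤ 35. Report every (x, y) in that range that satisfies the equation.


The equation is x³ - 12y³ = -9. For fixed y, x³ = 12·y³ − 9, so a solution requires the RHS to be a perfect cube.
Strategy: iterate y from -35 to 35, compute RHS = 12·y³ − 9, and check whether it is a (positive or negative) perfect cube.
Check small values of y:
  y = 0: RHS = -9 is not a perfect cube.
  y = 1: RHS = 3 is not a perfect cube.
  y = -1: RHS = -21 is not a perfect cube.
  y = 2: RHS = 87 is not a perfect cube.
  y = -2: RHS = -105 is not a perfect cube.
  y = 3: RHS = 315 is not a perfect cube.
  y = -3: RHS = -333 is not a perfect cube.
Continuing the search up to |y| = 35 finds no solutions either.
No (x, y) in the scanned range satisfies the equation.

No integer solutions with |y| ≤ 35.


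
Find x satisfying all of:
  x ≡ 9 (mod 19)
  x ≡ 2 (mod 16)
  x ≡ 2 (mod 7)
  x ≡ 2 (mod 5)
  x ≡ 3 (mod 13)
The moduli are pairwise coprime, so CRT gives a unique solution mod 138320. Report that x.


Product of moduli M = 19 · 16 · 7 · 5 · 13 = 138320.
Merge one congruence at a time:
  Start: x ≡ 9 (mod 19).
  Combine with x ≡ 2 (mod 16); new modulus lcm = 304.
    Write x = 9 + 19·t and substitute into x ≡ 2 (mod 16): 19·t ≡ 2 − 9 = -7 (mod 16).
    Reduce coefficients mod 16: 3·t ≡ 9 (mod 16).
    The inverse of 3 mod 16 is 11 (since 3·11 = 33 = 2·16 + 1), so t ≡ 11·9 = 99 ≡ 3 (mod 16).
    Then x = 9 + 19·3 = 66, valid modulo lcm(19, 16) = 304: x ≡ 66 (mod 304).
  Combine with x ≡ 2 (mod 7); new modulus lcm = 2128.
    Write x = 66 + 304·t and substitute into x ≡ 2 (mod 7): 304·t ≡ 2 − 66 = -64 (mod 7).
    Reduce coefficients mod 7: 3·t ≡ 6 (mod 7).
    The inverse of 3 mod 7 is 5 (since 3·5 = 15 = 2·7 + 1), so t ≡ 5·6 = 30 ≡ 2 (mod 7).
    Then x = 66 + 304·2 = 674, valid modulo lcm(304, 7) = 2128: x ≡ 674 (mod 2128).
  Combine with x ≡ 2 (mod 5); new modulus lcm = 10640.
    Write x = 674 + 2128·t and substitute into x ≡ 2 (mod 5): 2128·t ≡ 2 − 674 = -672 (mod 5).
    Reduce coefficients mod 5: 3·t ≡ 3 (mod 5).
    The inverse of 3 mod 5 is 2 (since 3·2 = 6 = 1·5 + 1), so t ≡ 2·3 = 6 ≡ 1 (mod 5).
    Then x = 674 + 2128·1 = 2802, valid modulo lcm(2128, 5) = 10640: x ≡ 2802 (mod 10640).
  Combine with x ≡ 3 (mod 13); new modulus lcm = 138320.
    Write x = 2802 + 10640·t and substitute into x ≡ 3 (mod 13): 10640·t ≡ 3 − 2802 = -2799 (mod 13).
    Reduce coefficients mod 13: 6·t ≡ 9 (mod 13).
    The inverse of 6 mod 13 is 11 (since 6·11 = 66 = 5·13 + 1), so t ≡ 11·9 = 99 ≡ 8 (mod 13).
    Then x = 2802 + 10640·8 = 87922, valid modulo lcm(10640, 13) = 138320: x ≡ 87922 (mod 138320).
Verify against each original: 87922 mod 19 = 9, 87922 mod 16 = 2, 87922 mod 7 = 2, 87922 mod 5 = 2, 87922 mod 13 = 3.

x ≡ 87922 (mod 138320).


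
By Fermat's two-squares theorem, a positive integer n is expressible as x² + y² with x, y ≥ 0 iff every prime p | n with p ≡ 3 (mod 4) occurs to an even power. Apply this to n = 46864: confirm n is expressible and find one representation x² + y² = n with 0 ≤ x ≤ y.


Step 1: Factor n = 46864 = 2^4 · 29 · 101.
Step 2: Check the mod-4 condition on each prime factor: 2 = 2 (special); 29 ≡ 1 (mod 4), exponent 1; 101 ≡ 1 (mod 4), exponent 1.
All primes ≡ 3 (mod 4) appear to even exponent (or don't appear), so by the two-squares theorem n IS expressible as a sum of two squares.
Step 3: Build a representation. Group n = k² · m with k = 4 and m = 29 · 101 = 2929 (a product of primes ≡ 1 (mod 4)); a representation of m scales to one of n via (k·x)² + (k·y)² = k²(x² + y²). Each prime p ≡ 1 (mod 4) is itself a sum of two squares; find a² by testing p − a² for a perfect square:
  29: 29 − 1² = 28, 29 − 2² = 25 = 5² ⇒ 29 = 2² + 5².
  101: 101 − 1² = 100 = 10² ⇒ 101 = 1² + 10².
  Combine using the Brahmagupta–Fibonacci identity (a² + b²)(c² + d²) = (ac − bd)² + (ad + bc)² = (ac + bd)² + (ad − bc)²:
  29 · 101 = 2929: from (2² + 5²)(1² + 10²), take (2·1 − 5·10, 2·10 + 5·1) = (2 − 50, 20 + 5) = (-48, 25); dropping signs (only squares matter) gives (48, 25); check 48² + 25² = 2304 + 625 = 2929 ✓.
  Scale by k = 4: (4·48, 4·25) = (192, 100).
Step 4: Order so x ≤ y and verify: 100² + 192² = 10000 + 36864 = 46864 = n. ✓

n = 46864 = 100² + 192² (one valid representation with x ≤ y).


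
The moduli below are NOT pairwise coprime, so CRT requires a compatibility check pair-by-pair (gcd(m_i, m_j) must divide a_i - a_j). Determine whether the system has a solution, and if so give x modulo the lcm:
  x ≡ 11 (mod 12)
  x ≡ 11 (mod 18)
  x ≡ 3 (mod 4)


Moduli 12, 18, 4 are not pairwise coprime, so CRT works modulo lcm(m_i) when all pairwise compatibility conditions hold.
Pairwise compatibility: gcd(m_i, m_j) must divide a_i - a_j for every pair.
Merge one congruence at a time:
  Start: x ≡ 11 (mod 12).
  Combine with x ≡ 11 (mod 18): gcd(12, 18) = 6; 11 - 11 = 0, which IS divisible by 6, so compatible.
    Write x = 11 + 12·t and substitute into x ≡ 11 (mod 18): 12·t ≡ 11 − 11 = 0 (mod 18).
    Divide the congruence (and modulus) by g = 6: 2·t ≡ 0 (mod 3).
    The inverse of 2 mod 3 is 2 (since 2·2 = 4 = 1·3 + 1), so t ≡ 2·0 = 0 ≡ 0 (mod 3).
    Then x = 11 + 12·0 = 11, valid modulo lcm(12, 18) = 36: x ≡ 11 (mod 36).
  Combine with x ≡ 3 (mod 4): gcd(36, 4) = 4; 3 - 11 = -8, which IS divisible by 4, so compatible.
    Write x = 11 + 36·t and substitute into x ≡ 3 (mod 4): 36·t ≡ 3 − 11 = -8 (mod 4).
    Divide the congruence (and modulus) by g = 4: 9·t ≡ -2 (mod 1).
    Modulo 1 every t works; take t = 0.
    Then x = 11 + 36·0 = 11, valid modulo lcm(36, 4) = 36: x ≡ 11 (mod 36).
Verify: 11 mod 12 = 11, 11 mod 18 = 11, 11 mod 4 = 3.

x ≡ 11 (mod 36).
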